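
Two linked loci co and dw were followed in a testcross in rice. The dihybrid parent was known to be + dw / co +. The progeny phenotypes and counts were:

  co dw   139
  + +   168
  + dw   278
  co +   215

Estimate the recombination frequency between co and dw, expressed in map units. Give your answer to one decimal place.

38.4 map units

The recombinant classes are + + and co dw: 168 + 139 = 307.
Recombination frequency = 307/800 = 0.3837 ≈ 38.4%, i.e. 38.4 map units.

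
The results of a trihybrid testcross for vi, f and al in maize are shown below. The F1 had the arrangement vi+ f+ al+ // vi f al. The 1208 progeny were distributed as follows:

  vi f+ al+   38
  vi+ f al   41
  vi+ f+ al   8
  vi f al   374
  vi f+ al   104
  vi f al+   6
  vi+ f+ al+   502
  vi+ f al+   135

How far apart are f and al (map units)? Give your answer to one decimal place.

The two rarest classes, vi+ f+ al and vi f al+, are the double crossovers. Comparing them with the parentals, only the al allele has switched, so al is the middle locus and the order is vi – al – f.
Crossovers in the al–f interval produce the single-crossover classes vi+ f al+ and vi f+ al (135 + 104 = 239) plus the double crossovers (14).
RF(al–f) = (239 + 14) / 1208 = 253/1208 = 0.2094 → 20.9 map units.

20.9 map units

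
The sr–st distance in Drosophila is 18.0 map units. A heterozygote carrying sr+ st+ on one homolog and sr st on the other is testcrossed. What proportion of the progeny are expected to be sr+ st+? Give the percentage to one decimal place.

41.0%

A map distance of 18.0 map units corresponds to a recombination frequency of 0.180.
The F1 is sr+ st+ / sr st, so sr+ st+ is a parental gamete class with expected frequency (1 − r)/2 = 0.820/2 = 0.4100.
That is 0.4100 = 41.0% of the progeny.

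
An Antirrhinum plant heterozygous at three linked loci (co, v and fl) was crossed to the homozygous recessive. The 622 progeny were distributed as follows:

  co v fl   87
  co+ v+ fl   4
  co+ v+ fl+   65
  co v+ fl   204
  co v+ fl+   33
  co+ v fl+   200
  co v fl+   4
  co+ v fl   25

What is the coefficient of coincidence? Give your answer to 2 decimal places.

The two most frequent reciprocal classes, co v+ fl and co+ v fl+, are the parental types, so the F1 was co v+ fl / co+ v fl+.
The two rarest classes, co+ v+ fl and co v fl+, are the double crossovers. Comparing them with the parentals, only the co allele has switched, so co is the middle locus and the order is fl – co – v.
fl–co: (58 + 8)/622 = 0.1061; co–v: (152 + 8)/622 = 0.2572.
Expected DCO frequency = 0.1061 × 0.2572 ≈ 0.02729; observed = 8/622 ≈ 0.01286.
Coefficient of coincidence = 0.01286/0.02729 ≈ 0.47.

0.47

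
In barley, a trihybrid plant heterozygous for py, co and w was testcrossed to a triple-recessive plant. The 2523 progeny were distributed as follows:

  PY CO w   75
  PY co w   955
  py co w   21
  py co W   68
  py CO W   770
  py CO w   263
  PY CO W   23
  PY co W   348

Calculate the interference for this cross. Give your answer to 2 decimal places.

The two most frequent reciprocal classes, PY co w and py CO W, are the parental types, so the F1 was PY co w / py CO W.
The two rarest classes, py co w and PY CO W, are the double crossovers. Comparing them with the parentals, only the py allele has switched, so py is the middle locus and the order is w – py – co.
w–py: (611 + 44)/2523 = 0.2596; py–co: (143 + 44)/2523 = 0.0741.
Expected DCO frequency = 0.2596 × 0.0741 ≈ 0.01924; observed = 44/2523 ≈ 0.01744.
Coefficient of coincidence = 0.01744/0.01924 ≈ 0.91; interference = 1 − 0.91 = 0.09.

0.09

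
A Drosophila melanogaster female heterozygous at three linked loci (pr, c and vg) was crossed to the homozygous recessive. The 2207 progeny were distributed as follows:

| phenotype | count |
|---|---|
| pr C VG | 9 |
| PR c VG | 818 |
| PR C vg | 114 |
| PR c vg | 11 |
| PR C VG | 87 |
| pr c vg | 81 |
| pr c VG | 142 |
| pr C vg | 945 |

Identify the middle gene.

The two most frequent reciprocal classes, PR c VG and pr C vg, are the parental types, so the F1 was PR c VG / pr C vg.
The two rarest classes, PR c vg and pr C VG, are the double crossovers. Comparing them with the parentals, only the vg allele has switched, so vg is the middle locus and the order is c – vg – pr.

vg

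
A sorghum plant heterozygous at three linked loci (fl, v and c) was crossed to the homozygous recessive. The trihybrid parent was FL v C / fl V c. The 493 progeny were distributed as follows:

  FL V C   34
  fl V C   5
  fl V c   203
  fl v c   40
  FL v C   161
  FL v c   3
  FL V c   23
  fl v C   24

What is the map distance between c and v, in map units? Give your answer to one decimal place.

16.6 map units

The two rarest classes, FL v c and fl V C, are the double crossovers. Comparing them with the parentals, only the c allele has switched, so c is the middle locus and the order is fl – c – v.
Crossovers in the c–v interval produce the single-crossover classes FL V C and fl v c (34 + 40 = 74) plus the double crossovers (8).
RF(c–v) = (74 + 8) / 493 = 82/493 = 0.1663 → 16.6 map units.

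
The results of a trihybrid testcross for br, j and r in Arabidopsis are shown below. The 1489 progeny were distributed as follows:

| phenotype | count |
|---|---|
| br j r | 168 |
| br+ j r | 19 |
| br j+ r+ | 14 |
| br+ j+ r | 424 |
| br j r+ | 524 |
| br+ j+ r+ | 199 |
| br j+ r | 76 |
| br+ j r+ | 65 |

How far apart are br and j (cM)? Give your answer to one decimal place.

The two most frequent reciprocal classes, br j r+ and br+ j+ r, are the parental types, so the F1 was br j r+ / br+ j+ r.
The two rarest classes, br j+ r+ and br+ j r, are the double crossovers. Comparing them with the parentals, only the j allele has switched, so j is the middle locus and the order is br – j – r.
Crossovers in the br–j interval produce the single-crossover classes br+ j r+ and br j+ r (65 + 76 = 141) plus the double crossovers (33).
RF(br–j) = (141 + 33) / 1489 = 174/1489 = 0.1169 → 11.7 cM.

11.7 cM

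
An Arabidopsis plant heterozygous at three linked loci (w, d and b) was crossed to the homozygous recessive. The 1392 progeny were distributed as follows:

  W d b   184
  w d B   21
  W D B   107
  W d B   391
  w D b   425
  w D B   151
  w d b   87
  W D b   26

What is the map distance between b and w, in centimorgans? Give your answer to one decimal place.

27.4 centimorgans

The two most frequent reciprocal classes, w D b and W d B, are the parental types, so the F1 was w D b / W d B.
The two rarest classes, W D b and w d B, are the double crossovers. Comparing them with the parentals, only the w allele has switched, so w is the middle locus and the order is d – w – b.
Crossovers in the w–b interval produce the single-crossover classes w D B and W d b (151 + 184 = 335) plus the double crossovers (47).
RF(w–b) = (335 + 47) / 1392 = 382/1392 = 0.2744 → 27.4 centimorgans.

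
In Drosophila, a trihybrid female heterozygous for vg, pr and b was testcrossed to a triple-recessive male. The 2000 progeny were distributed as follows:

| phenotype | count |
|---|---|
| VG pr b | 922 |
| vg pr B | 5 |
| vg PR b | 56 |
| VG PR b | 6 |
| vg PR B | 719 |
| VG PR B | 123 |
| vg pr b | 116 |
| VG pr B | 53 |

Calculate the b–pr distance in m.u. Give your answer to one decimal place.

The two most frequent reciprocal classes, vg PR B and VG pr b, are the parental types, so the F1 was vg PR B / VG pr b.
The two rarest classes, vg pr B and VG PR b, are the double crossovers. Comparing them with the parentals, only the pr allele has switched, so pr is the middle locus and the order is vg – pr – b.
Crossovers in the pr–b interval produce the single-crossover classes vg PR b and VG pr B (56 + 53 = 109) plus the double crossovers (11).
RF(pr–b) = (109 + 11) / 2000 = 120/2000 = 0.0600 → 6.0 m.u.

6.0 m.u.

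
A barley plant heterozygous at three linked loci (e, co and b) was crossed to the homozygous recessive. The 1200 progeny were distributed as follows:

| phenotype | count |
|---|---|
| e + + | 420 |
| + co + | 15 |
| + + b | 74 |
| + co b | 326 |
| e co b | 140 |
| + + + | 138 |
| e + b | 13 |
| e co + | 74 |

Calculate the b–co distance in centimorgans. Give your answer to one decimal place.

14.7 centimorgans

The two most frequent reciprocal classes, + co b and e + +, are the parental types, so the F1 was + co b / e + +.
The two rarest classes, + co + and e + b, are the double crossovers. Comparing them with the parentals, only the b allele has switched, so b is the middle locus and the order is co – b – e.
Crossovers in the co–b interval produce the single-crossover classes + + b and e co + (74 + 74 = 148) plus the double crossovers (28).
RF(co–b) = (148 + 28) / 1200 = 176/1200 = 0.1467 → 14.7 centimorgans.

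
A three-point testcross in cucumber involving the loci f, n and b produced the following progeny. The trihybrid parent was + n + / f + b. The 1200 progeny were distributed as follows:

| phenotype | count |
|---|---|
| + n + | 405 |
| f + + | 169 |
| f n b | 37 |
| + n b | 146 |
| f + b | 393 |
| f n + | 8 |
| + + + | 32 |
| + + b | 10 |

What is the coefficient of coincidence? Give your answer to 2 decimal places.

The two rarest classes, f n + and + + b, are the double crossovers. Comparing them with the parentals, only the f allele has switched, so f is the middle locus and the order is b – f – n.
b–f: (315 + 18)/1200 = 0.2775; f–n: (69 + 18)/1200 = 0.0725.
Expected DCO frequency = 0.2775 × 0.0725 ≈ 0.02012; observed = 18/1200 ≈ 0.01500.
Coefficient of coincidence = 0.01500/0.02012 ≈ 0.75.

0.75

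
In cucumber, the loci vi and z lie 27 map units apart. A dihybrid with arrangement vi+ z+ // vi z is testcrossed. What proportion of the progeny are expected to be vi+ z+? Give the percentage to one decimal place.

36.5%

A map distance of 27 map units corresponds to a recombination frequency of 0.270.
The F1 is vi+ z+ / vi z, so vi+ z+ is a parental gamete class with expected frequency (1 − r)/2 = 0.730/2 = 0.3650.
That is 0.3650 = 36.5% of the progeny.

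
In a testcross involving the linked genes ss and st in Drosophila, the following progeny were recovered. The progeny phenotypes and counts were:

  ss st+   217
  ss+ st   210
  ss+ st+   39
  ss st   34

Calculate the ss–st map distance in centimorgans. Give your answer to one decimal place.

The two most frequent classes, ss+ st (210) and ss st+ (217), are the parental types, so the F1 was ss+ st / ss st+.
The recombinant classes are ss+ st+ and ss st: 39 + 34 = 73.
Recombination frequency = 73/500 = 0.1460 ≈ 14.6%, i.e. 14.6 centimorgans.

14.6 centimorgans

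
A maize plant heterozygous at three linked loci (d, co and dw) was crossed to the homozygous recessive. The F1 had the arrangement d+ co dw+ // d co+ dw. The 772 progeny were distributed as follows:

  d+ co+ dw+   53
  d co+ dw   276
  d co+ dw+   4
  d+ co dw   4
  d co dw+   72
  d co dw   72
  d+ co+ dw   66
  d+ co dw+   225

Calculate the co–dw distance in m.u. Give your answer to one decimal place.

The two rarest classes, d+ co dw and d co+ dw+, are the double crossovers. Comparing them with the parentals, only the dw allele has switched, so dw is the middle locus and the order is d – dw – co.
Crossovers in the dw–co interval produce the single-crossover classes d+ co+ dw+ and d co dw (53 + 72 = 125) plus the double crossovers (8).
RF(dw–co) = (125 + 8) / 772 = 133/772 = 0.1723 → 17.2 m.u.

17.2 m.u.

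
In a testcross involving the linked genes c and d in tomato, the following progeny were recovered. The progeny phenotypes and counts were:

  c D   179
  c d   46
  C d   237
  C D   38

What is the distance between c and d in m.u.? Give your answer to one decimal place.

16.8 m.u.

The two most frequent classes, C d (237) and c D (179), are the parental types, so the F1 was C d / c D.
The recombinant classes are C D and c d: 38 + 46 = 84.
Recombination frequency = 84/500 = 0.1680 ≈ 16.8%, i.e. 16.8 m.u.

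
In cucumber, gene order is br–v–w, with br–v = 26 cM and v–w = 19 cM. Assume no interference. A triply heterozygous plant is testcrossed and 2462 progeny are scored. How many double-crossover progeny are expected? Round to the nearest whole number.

Map distances give recombination frequencies of 0.260 and 0.190 for the two intervals.
With no interference, expected double-crossover frequency = 0.260 × 0.190 = 0.04940.
Expected number = 0.04940 × 2462 = 121.62 ≈ 122.

122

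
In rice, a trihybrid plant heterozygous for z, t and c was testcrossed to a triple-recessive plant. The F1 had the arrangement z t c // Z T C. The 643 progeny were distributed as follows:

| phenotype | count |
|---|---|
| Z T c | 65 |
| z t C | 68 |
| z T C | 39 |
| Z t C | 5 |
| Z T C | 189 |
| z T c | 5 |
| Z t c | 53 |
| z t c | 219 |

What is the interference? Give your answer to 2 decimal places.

The two rarest classes, z T c and Z t C, are the double crossovers. Comparing them with the parentals, only the t allele has switched, so t is the middle locus and the order is z – t – c.
z–t: (92 + 10)/643 = 0.1586; t–c: (133 + 10)/643 = 0.2224.
Expected DCO frequency = 0.1586 × 0.2224 ≈ 0.03527; observed = 10/643 ≈ 0.01555.
Coefficient of coincidence = 0.01555/0.03527 ≈ 0.44; interference = 1 − 0.44 = 0.56.

0.56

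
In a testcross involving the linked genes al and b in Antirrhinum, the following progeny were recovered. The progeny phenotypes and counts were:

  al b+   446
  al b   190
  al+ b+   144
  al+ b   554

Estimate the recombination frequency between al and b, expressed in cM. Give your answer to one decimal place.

The two most frequent classes, al+ b (554) and al b+ (446), are the parental types, so the F1 was al+ b / al b+.
The recombinant classes are al+ b+ and al b: 144 + 190 = 334.
Recombination frequency = 334/1334 = 0.2504 ≈ 25.0%, i.e. 25.0 cM.

25.0 cM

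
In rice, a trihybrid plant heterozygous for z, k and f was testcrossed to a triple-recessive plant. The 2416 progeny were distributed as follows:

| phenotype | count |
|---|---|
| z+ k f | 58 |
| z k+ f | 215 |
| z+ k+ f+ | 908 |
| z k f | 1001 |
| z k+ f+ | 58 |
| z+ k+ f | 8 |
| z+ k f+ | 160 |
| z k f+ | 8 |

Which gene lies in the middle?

f

The two most frequent reciprocal classes, z k f and z+ k+ f+, are the parental types, so the F1 was z k f / z+ k+ f+.
The two rarest classes, z k f+ and z+ k+ f, are the double crossovers. Comparing them with the parentals, only the f allele has switched, so f is the middle locus and the order is k – f – z.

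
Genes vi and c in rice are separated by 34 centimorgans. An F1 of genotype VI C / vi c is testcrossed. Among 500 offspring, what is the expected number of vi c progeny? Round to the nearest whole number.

A map distance of 34 centimorgans corresponds to a recombination frequency of 0.340.
The F1 is VI C / vi c, so vi c is a parental gamete class with expected frequency (1 − r)/2 = 0.660/2 = 0.3300.
Expected number = 0.3300 × 500 = 165.00 ≈ 165.

165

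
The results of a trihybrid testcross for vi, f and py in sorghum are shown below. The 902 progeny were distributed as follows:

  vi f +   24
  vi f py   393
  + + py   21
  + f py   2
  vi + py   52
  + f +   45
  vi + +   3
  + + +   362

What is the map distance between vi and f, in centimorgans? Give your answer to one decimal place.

The two most frequent reciprocal classes, + + + and vi f py, are the parental types, so the F1 was + + + / vi f py.
The two rarest classes, vi + + and + f py, are the double crossovers. Comparing them with the parentals, only the vi allele has switched, so vi is the middle locus and the order is f – vi – py.
Crossovers in the f–vi interval produce the single-crossover classes + f + and vi + py (45 + 52 = 97) plus the double crossovers (5).
RF(f–vi) = (97 + 5) / 902 = 102/902 = 0.1131 → 11.3 centimorgans.

11.3 centimorgans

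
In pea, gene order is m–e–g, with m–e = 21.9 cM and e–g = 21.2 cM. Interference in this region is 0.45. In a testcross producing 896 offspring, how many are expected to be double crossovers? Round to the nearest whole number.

Map distances give recombination frequencies of 0.219 and 0.212 for the two intervals.
With interference 0.45 (so coincidence = 0.55), expected double-crossover frequency = 0.219 × 0.212 × 0.55 = 0.02554.
Expected number = 0.02554 × 896 = 22.88 ≈ 23.

23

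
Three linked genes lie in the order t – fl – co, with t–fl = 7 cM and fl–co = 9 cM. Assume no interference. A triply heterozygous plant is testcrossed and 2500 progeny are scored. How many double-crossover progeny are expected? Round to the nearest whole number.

Map distances give recombination frequencies of 0.070 and 0.090 for the two intervals.
With no interference, expected double-crossover frequency = 0.070 × 0.090 = 0.00630.
Expected number = 0.00630 × 2500 = 15.75 ≈ 16.

16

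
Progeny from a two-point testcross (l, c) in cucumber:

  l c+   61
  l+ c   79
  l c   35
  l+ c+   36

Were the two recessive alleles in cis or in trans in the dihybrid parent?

trans

The two most frequent classes are l+ c (79) and l c+ (61); these are the parental (non-recombinant) types.
So the F1 carried l+ c on one chromosome and l c+ on the other — the recessive alleles are on opposite chromosomes (trans / repulsion).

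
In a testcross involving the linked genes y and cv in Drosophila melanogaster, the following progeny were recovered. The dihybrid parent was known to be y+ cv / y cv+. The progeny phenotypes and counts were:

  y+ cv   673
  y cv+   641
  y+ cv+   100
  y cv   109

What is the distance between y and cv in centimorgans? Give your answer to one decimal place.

13.7 centimorgans

The recombinant classes are y+ cv+ and y cv: 100 + 109 = 209.
Recombination frequency = 209/1523 = 0.1372 ≈ 13.7%, i.e. 13.7 centimorgans.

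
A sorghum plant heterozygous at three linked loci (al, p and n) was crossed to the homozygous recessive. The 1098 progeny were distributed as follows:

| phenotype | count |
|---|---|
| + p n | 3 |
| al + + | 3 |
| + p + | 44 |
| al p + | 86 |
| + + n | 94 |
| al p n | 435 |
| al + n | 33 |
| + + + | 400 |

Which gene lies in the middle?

The two most frequent reciprocal classes, al p n and + + +, are the parental types, so the F1 was al p n / + + +.
The two rarest classes, + p n and al + +, are the double crossovers. Comparing them with the parentals, only the al allele has switched, so al is the middle locus and the order is p – al – n.

al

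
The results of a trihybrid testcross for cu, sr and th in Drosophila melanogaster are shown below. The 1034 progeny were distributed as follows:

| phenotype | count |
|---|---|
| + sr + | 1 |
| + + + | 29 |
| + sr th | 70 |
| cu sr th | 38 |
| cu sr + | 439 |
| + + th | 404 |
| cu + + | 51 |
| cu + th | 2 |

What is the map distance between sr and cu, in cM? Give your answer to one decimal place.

12.0 cM

The two most frequent reciprocal classes, cu sr + and + + th, are the parental types, so the F1 was cu sr + / + + th.
The two rarest classes, + sr + and cu + th, are the double crossovers. Comparing them with the parentals, only the cu allele has switched, so cu is the middle locus and the order is th – cu – sr.
Crossovers in the cu–sr interval produce the single-crossover classes cu + + and + sr th (51 + 70 = 121) plus the double crossovers (3).
RF(cu–sr) = (121 + 3) / 1034 = 124/1034 = 0.1199 → 12.0 cM.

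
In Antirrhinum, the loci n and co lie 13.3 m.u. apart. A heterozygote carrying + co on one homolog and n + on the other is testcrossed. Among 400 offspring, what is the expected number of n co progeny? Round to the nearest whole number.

A map distance of 13.3 m.u. corresponds to a recombination frequency of 0.133.
The F1 is + co / n +, so n co is a recombinant gamete class with expected frequency r/2 = 0.133/2 = 0.0665.
Expected number = 0.0665 × 400 = 26.60 ≈ 27.

27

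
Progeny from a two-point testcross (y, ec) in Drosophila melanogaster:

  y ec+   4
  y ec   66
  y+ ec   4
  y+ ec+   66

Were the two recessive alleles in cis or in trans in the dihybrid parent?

cis

The two most frequent classes are y+ ec+ (66) and y ec (66); these are the parental (non-recombinant) types.
So the F1 carried y+ ec+ on one chromosome and y ec on the other — the recessive alleles are on the same chromosome (cis / coupling).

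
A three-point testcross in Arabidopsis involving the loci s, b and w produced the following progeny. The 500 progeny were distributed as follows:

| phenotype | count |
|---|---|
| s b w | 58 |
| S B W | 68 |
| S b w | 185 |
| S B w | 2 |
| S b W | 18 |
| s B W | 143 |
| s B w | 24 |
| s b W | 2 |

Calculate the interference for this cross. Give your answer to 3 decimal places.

0.666

The two most frequent reciprocal classes, S b w and s B W, are the parental types, so the F1 was S b w / s B W.
The two rarest classes, S B w and s b W, are the double crossovers. Comparing them with the parentals, only the b allele has switched, so b is the middle locus and the order is w – b – s.
w–b: (42 + 4)/500 = 0.0920; b–s: (126 + 4)/500 = 0.2600.
Expected DCO frequency = 0.0920 × 0.2600 ≈ 0.02392; observed = 4/500 ≈ 0.00800.
Coefficient of coincidence = 0.00800/0.02392 ≈ 0.334; interference = 1 − 0.334 = 0.666.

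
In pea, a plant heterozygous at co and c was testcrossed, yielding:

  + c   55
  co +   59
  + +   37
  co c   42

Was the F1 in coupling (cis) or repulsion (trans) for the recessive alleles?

trans

The two most frequent classes are + c (55) and co + (59); these are the parental (non-recombinant) types.
So the F1 carried + c on one chromosome and co + on the other — the recessive alleles are on opposite chromosomes (trans / repulsion).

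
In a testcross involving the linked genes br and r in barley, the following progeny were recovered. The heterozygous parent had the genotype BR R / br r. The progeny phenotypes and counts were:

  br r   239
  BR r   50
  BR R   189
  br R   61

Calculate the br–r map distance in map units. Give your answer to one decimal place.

20.6 map units

The recombinant classes are BR r and br R: 50 + 61 = 111.
Recombination frequency = 111/539 = 0.2059 ≈ 20.6%, i.e. 20.6 map units.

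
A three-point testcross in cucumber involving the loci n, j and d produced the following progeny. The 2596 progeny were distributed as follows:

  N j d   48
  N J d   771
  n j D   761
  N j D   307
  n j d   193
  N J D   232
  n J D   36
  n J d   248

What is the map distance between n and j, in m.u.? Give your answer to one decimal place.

24.6 m.u.

The two most frequent reciprocal classes, N J d and n j D, are the parental types, so the F1 was N J d / n j D.
The two rarest classes, N j d and n J D, are the double crossovers. Comparing them with the parentals, only the j allele has switched, so j is the middle locus and the order is d – j – n.
Crossovers in the j–n interval produce the single-crossover classes n J d and N j D (248 + 307 = 555) plus the double crossovers (84).
RF(j–n) = (555 + 84) / 2596 = 639/2596 = 0.2461 → 24.6 m.u.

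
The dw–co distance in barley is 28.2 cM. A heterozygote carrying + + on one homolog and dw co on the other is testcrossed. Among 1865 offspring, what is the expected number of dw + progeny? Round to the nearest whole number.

A map distance of 28.2 cM corresponds to a recombination frequency of 0.282.
The F1 is + + / dw co, so dw + is a recombinant gamete class with expected frequency r/2 = 0.282/2 = 0.1410.
Expected number = 0.1410 × 1865 = 262.96 ≈ 263.

263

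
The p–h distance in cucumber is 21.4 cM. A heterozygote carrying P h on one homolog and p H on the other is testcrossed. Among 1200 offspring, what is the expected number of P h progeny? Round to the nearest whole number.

A map distance of 21.4 cM corresponds to a recombination frequency of 0.214.
The F1 is P h / p H, so P h is a parental gamete class with expected frequency (1 − r)/2 = 0.786/2 = 0.3930.
Expected number = 0.3930 × 1200 = 471.60 ≈ 472.

472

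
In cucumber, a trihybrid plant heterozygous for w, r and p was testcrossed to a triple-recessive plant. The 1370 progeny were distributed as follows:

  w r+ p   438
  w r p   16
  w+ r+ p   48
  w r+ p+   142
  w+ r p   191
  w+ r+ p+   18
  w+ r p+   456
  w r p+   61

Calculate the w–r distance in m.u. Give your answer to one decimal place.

The two most frequent reciprocal classes, w+ r p+ and w r+ p, are the parental types, so the F1 was w+ r p+ / w r+ p.
The two rarest classes, w+ r+ p+ and w r p, are the double crossovers. Comparing them with the parentals, only the r allele has switched, so r is the middle locus and the order is w – r – p.
Crossovers in the w–r interval produce the single-crossover classes w r p+ and w+ r+ p (61 + 48 = 109) plus the double crossovers (34).
RF(w–r) = (109 + 34) / 1370 = 143/1370 = 0.1044 → 10.4 m.u.

10.4 m.u.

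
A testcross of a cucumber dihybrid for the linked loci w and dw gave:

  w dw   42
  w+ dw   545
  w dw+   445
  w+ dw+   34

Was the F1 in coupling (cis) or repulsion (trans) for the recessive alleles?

The two most frequent classes are w+ dw (545) and w dw+ (445); these are the parental (non-recombinant) types.
So the F1 carried w+ dw on one chromosome and w dw+ on the other — the recessive alleles are on opposite chromosomes (trans / repulsion).

trans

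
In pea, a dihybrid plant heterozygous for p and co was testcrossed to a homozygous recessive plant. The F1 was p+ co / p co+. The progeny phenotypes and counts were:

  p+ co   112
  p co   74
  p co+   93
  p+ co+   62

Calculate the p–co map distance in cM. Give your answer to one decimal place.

The recombinant classes are p+ co+ and p co: 62 + 74 = 136.
Recombination frequency = 136/341 = 0.3988 ≈ 39.9%, i.e. 39.9 cM.

39.9 cM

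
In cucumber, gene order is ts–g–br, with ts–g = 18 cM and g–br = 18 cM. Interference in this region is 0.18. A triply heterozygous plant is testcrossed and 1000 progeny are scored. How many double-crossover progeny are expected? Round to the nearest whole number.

Map distances give recombination frequencies of 0.180 and 0.180 for the two intervals.
With interference 0.18 (so coincidence = 0.82), expected double-crossover frequency = 0.180 × 0.180 × 0.82 = 0.02657.
Expected number = 0.02657 × 1000 = 26.57 ≈ 27.

27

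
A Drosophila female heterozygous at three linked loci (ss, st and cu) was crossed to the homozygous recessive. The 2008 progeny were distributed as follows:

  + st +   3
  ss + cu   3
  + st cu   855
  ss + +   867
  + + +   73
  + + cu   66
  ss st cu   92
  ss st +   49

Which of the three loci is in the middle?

cu

The two most frequent reciprocal classes, ss + + and + st cu, are the parental types, so the F1 was ss + + / + st cu.
The two rarest classes, ss + cu and + st +, are the double crossovers. Comparing them with the parentals, only the cu allele has switched, so cu is the middle locus and the order is ss – cu – st.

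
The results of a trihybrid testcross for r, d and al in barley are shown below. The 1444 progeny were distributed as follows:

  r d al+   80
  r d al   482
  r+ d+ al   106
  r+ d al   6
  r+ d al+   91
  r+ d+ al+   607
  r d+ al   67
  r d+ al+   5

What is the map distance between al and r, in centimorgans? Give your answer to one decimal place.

13.6 centimorgans

The two most frequent reciprocal classes, r+ d+ al+ and r d al, are the parental types, so the F1 was r+ d+ al+ / r d al.
The two rarest classes, r d+ al+ and r+ d al, are the double crossovers. Comparing them with the parentals, only the r allele has switched, so r is the middle locus and the order is d – r – al.
Crossovers in the r–al interval produce the single-crossover classes r+ d+ al and r d al+ (106 + 80 = 186) plus the double crossovers (11).
RF(r–al) = (186 + 11) / 1444 = 197/1444 = 0.1364 → 13.6 centimorgans.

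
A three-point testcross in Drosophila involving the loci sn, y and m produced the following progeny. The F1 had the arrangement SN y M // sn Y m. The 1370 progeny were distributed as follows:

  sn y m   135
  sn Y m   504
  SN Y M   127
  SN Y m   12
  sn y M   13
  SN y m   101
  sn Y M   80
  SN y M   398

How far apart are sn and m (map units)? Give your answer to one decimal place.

The two rarest classes, sn y M and SN Y m, are the double crossovers. Comparing them with the parentals, only the sn allele has switched, so sn is the middle locus and the order is m – sn – y.
Crossovers in the m–sn interval produce the single-crossover classes SN y m and sn Y M (101 + 80 = 181) plus the double crossovers (25).
RF(m–sn) = (181 + 25) / 1370 = 206/1370 = 0.1504 → 15.0 map units.

15.0 map units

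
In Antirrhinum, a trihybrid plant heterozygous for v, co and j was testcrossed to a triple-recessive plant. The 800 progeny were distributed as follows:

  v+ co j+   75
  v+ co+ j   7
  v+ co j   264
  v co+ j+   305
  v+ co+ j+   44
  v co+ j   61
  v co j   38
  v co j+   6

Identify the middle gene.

The two most frequent reciprocal classes, v+ co j and v co+ j+, are the parental types, so the F1 was v+ co j / v co+ j+.
The two rarest classes, v+ co+ j and v co j+, are the double crossovers. Comparing them with the parentals, only the co allele has switched, so co is the middle locus and the order is j – co – v.

co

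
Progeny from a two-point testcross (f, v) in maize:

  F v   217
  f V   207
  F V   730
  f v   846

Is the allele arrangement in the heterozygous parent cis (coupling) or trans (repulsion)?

cis

The two most frequent classes are F V (730) and f v (846); these are the parental (non-recombinant) types.
So the F1 carried F V on one chromosome and f v on the other — the recessive alleles are on the same chromosome (cis / coupling).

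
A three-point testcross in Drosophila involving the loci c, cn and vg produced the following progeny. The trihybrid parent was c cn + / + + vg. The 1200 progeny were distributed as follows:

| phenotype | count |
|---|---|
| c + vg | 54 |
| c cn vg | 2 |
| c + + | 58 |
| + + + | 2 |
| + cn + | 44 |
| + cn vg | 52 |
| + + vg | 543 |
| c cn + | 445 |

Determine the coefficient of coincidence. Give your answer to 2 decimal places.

The two rarest classes, c cn vg and + + +, are the double crossovers. Comparing them with the parentals, only the vg allele has switched, so vg is the middle locus and the order is cn – vg – c.
cn–vg: (110 + 4)/1200 = 0.0950; vg–c: (98 + 4)/1200 = 0.0850.
Expected DCO frequency = 0.0950 × 0.0850 ≈ 0.00808; observed = 4/1200 ≈ 0.00333.
Coefficient of coincidence = 0.00333/0.00808 ≈ 0.41.

0.41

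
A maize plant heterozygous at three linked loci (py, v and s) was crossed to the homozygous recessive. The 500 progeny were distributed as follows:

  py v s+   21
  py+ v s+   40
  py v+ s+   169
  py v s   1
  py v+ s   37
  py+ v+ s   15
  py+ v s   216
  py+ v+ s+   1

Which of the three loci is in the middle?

py

The two most frequent reciprocal classes, py v+ s+ and py+ v s, are the parental types, so the F1 was py v+ s+ / py+ v s.
The two rarest classes, py+ v+ s+ and py v s, are the double crossovers. Comparing them with the parentals, only the py allele has switched, so py is the middle locus and the order is s – py – v.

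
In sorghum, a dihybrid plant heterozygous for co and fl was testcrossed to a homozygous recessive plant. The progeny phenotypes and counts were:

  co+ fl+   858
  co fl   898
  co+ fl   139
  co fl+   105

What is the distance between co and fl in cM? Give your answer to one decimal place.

12.2 cM

The two most frequent classes, co+ fl+ (858) and co fl (898), are the parental types, so the F1 was co+ fl+ / co fl.
The recombinant classes are co+ fl and co fl+: 139 + 105 = 244.
Recombination frequency = 244/2000 = 0.1220 ≈ 12.2%, i.e. 12.2 cM.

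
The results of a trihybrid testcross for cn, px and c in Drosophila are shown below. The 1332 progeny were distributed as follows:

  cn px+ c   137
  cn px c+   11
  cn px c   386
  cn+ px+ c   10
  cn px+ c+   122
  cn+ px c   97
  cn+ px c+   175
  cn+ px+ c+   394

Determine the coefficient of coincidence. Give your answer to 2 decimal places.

0.35

The two most frequent reciprocal classes, cn px c and cn+ px+ c+, are the parental types, so the F1 was cn px c / cn+ px+ c+.
The two rarest classes, cn px c+ and cn+ px+ c, are the double crossovers. Comparing them with the parentals, only the c allele has switched, so c is the middle locus and the order is cn – c – px.
cn–c: (219 + 21)/1332 = 0.1802; c–px: (312 + 21)/1332 = 0.2500.
Expected DCO frequency = 0.1802 × 0.2500 ≈ 0.04505; observed = 21/1332 ≈ 0.01577.
Coefficient of coincidence = 0.01577/0.04505 ≈ 0.35.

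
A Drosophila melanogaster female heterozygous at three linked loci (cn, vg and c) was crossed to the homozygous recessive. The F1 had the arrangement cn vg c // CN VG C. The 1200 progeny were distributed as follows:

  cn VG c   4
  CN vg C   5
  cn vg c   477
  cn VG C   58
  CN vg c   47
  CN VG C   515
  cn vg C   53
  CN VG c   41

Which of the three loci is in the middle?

vg

The two rarest classes, cn VG c and CN vg C, are the double crossovers. Comparing them with the parentals, only the vg allele has switched, so vg is the middle locus and the order is cn – vg – c.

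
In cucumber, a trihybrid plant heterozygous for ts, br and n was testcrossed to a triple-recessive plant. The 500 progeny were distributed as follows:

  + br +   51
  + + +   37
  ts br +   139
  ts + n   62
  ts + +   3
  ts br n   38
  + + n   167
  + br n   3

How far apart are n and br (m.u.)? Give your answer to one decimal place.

16.2 m.u.

The two most frequent reciprocal classes, + + n and ts br +, are the parental types, so the F1 was + + n / ts br +.
The two rarest classes, + br n and ts + +, are the double crossovers. Comparing them with the parentals, only the br allele has switched, so br is the middle locus and the order is ts – br – n.
Crossovers in the br–n interval produce the single-crossover classes + + + and ts br n (37 + 38 = 75) plus the double crossovers (6).
RF(br–n) = (75 + 6) / 500 = 81/500 = 0.1620 → 16.2 m.u.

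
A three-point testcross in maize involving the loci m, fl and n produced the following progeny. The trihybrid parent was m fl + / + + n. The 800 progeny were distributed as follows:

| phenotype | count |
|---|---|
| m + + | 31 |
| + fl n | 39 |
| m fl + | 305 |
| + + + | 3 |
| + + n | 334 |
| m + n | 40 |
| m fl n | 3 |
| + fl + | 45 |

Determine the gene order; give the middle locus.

The two rarest classes, m fl n and + + +, are the double crossovers. Comparing them with the parentals, only the n allele has switched, so n is the middle locus and the order is m – n – fl.

n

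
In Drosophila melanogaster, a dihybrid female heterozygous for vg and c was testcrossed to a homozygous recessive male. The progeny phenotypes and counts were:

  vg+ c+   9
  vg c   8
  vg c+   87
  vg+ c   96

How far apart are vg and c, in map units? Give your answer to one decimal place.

8.5 map units

The two most frequent classes, vg+ c (96) and vg c+ (87), are the parental types, so the F1 was vg+ c / vg c+.
The recombinant classes are vg+ c+ and vg c: 9 + 8 = 17.
Recombination frequency = 17/200 = 0.0850 ≈ 8.5%, i.e. 8.5 map units.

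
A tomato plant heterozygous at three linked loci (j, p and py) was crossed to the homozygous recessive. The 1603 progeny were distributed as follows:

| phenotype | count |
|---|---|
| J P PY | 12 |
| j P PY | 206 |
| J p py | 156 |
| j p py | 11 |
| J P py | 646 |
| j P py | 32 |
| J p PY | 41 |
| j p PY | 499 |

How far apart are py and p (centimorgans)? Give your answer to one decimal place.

The two most frequent reciprocal classes, J P py and j p PY, are the parental types, so the F1 was J P py / j p PY.
The two rarest classes, J P PY and j p py, are the double crossovers. Comparing them with the parentals, only the py allele has switched, so py is the middle locus and the order is j – py – p.
Crossovers in the py–p interval produce the single-crossover classes J p py and j P PY (156 + 206 = 362) plus the double crossovers (23).
RF(py–p) = (362 + 23) / 1603 = 385/1603 = 0.2402 → 24.0 centimorgans.

24.0 centimorgans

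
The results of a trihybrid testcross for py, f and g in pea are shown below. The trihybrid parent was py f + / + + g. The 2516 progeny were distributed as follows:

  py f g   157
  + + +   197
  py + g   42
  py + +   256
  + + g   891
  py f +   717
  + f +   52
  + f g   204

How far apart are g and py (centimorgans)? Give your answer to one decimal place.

The two rarest classes, + f + and py + g, are the double crossovers. Comparing them with the parentals, only the py allele has switched, so py is the middle locus and the order is g – py – f.
Crossovers in the g–py interval produce the single-crossover classes py f g and + + + (157 + 197 = 354) plus the double crossovers (94).
RF(g–py) = (354 + 94) / 2516 = 448/2516 = 0.1781 → 17.8 centimorgans.

17.8 centimorgans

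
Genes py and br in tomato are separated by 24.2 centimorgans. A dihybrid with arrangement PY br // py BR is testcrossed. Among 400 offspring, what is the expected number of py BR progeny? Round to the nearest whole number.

152

A map distance of 24.2 centimorgans corresponds to a recombination frequency of 0.242.
The F1 is PY br / py BR, so py BR is a parental gamete class with expected frequency (1 − r)/2 = 0.758/2 = 0.3790.
Expected number = 0.3790 × 400 = 151.60 ≈ 152.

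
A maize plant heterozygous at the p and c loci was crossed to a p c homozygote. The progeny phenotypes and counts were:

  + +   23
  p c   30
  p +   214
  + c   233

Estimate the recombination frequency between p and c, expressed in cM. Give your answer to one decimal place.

10.6 cM

The two most frequent classes, + c (233) and p + (214), are the parental types, so the F1 was + c / p +.
The recombinant classes are + + and p c: 23 + 30 = 53.
Recombination frequency = 53/500 = 0.1060 ≈ 10.6%, i.e. 10.6 cM.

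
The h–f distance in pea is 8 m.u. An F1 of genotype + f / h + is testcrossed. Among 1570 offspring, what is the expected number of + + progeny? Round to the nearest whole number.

63

A map distance of 8 m.u. corresponds to a recombination frequency of 0.080.
The F1 is + f / h +, so + + is a recombinant gamete class with expected frequency r/2 = 0.080/2 = 0.0400.
Expected number = 0.0400 × 1570 = 62.80 ≈ 63.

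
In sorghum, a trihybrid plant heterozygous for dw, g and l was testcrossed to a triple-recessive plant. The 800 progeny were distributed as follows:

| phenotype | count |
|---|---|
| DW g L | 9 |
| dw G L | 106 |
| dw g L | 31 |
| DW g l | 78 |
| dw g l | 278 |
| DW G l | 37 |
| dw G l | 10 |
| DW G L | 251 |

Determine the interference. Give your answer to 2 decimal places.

The two most frequent reciprocal classes, dw g l and DW G L, are the parental types, so the F1 was dw g l / DW G L.
The two rarest classes, dw G l and DW g L, are the double crossovers. Comparing them with the parentals, only the g allele has switched, so g is the middle locus and the order is dw – g – l.
dw–g: (184 + 19)/800 = 0.2537; g–l: (68 + 19)/800 = 0.1087.
Expected DCO frequency = 0.2537 × 0.1087 ≈ 0.02758; observed = 19/800 ≈ 0.02375.
Coefficient of coincidence = 0.02375/0.02758 ≈ 0.86; interference = 1 − 0.86 = 0.14.

0.14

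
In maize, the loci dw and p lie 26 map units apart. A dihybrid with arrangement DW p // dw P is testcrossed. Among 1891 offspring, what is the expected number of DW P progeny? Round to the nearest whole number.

A map distance of 26 map units corresponds to a recombination frequency of 0.260.
The F1 is DW p / dw P, so DW P is a recombinant gamete class with expected frequency r/2 = 0.260/2 = 0.1300.
Expected number = 0.1300 × 1891 = 245.83 ≈ 246.

246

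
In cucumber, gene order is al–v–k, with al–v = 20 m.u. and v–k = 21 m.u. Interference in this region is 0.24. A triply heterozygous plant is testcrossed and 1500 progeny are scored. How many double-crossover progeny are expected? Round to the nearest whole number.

48

Map distances give recombination frequencies of 0.200 and 0.210 for the two intervals.
With interference 0.24 (so coincidence = 0.76), expected double-crossover frequency = 0.200 × 0.210 × 0.76 = 0.03192.
Expected number = 0.03192 × 1500 = 47.88 ≈ 48.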